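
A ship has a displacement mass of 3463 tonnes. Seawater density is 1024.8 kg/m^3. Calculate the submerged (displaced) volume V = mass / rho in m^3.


Formula: V = mass / rho
Step 1 — convert tonnes to kg: 3463 t * 1000 = 3463000 kg
Step 2 — V = 3463000 / 1024.8 ≈ 3379.2 m^3 (5 s.f.)

3379.2 m^3


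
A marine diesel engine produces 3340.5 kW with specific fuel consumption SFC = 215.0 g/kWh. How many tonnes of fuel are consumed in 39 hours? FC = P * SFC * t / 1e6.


Formula: FC (tonnes) = P * SFC * t / 1,000,000
Step 1 — P * SFC * t = 3340.5 * 215.0 * 39 = 28010092.5 g
Step 2 — FC (tonnes) = 28010092.5 / 1,000,000 ≈ 28.010 tonnes (5 s.f.)

28.010 tonnes


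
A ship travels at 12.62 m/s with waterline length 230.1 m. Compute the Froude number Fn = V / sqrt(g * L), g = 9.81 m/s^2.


Formula: Fn = V / sqrt(g * L)
Step 1 — g * L = 9.81 * 230.1 = 2257.281
Step 2 — sqrt(g * L) = sqrt(2257.281) = 47.510851
Step 3 — Fn = 12.62 / 47.510851 ≈ 0.26562 (5 s.f.)

0.26562


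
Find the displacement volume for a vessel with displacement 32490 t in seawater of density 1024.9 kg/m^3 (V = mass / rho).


Formula: V = mass / rho
Step 1 — convert tonnes to kg: 32490 t * 1000 = 32490000 kg
Step 2 — V = 32490000 / 1024.9 ≈ 31701 m^3 (5 s.f.)

31701 m^3


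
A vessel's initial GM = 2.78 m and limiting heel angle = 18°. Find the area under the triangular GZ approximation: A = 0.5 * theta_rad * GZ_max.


Formula: GZ_max = GM * sin(theta); Area = 0.5 * theta_rad * GZ_max
Step 1 — GZ_max = 2.78 * sin(18°) = 2.78 * 0.309017 = 0.859067 m
Step 2 — theta_rad = 18 * pi/180 = 0.314159 rad
Step 3 — Area = 0.5 * 0.314159 * 0.859067 ≈ 0.13494 m·rad (5 s.f.)

0.13494 m·rad


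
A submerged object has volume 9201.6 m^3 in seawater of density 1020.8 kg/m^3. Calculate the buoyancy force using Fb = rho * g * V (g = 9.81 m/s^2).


Formula: Fb = rho * g * V
Substituting: Fb = 1020.8 * 9.81 * 9201.6
Intermediate: 1020.8 * 9.81 = 10014.048
Result: Fb = 10014.048 * 9201.6 ≈ 92145000 N (5 s.f.)

92145000 N


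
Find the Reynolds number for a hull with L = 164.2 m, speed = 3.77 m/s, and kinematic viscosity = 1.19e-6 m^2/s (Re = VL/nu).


Formula: Re = V * L / nu
Step 1 — V * L = 3.77 * 164.2 = 619.034 m^2/s
Step 2 — Re = 619.034 / 1.19e-6 = 5.20e+08

5.20e+08


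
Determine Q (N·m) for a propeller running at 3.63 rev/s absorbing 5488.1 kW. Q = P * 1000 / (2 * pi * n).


Formula: Q = P_W / (2 * pi * n)
Step 1 — P_W = 5488.1 kW * 1000 = 5488100.0 W
Step 2 — 2 * pi * n = 2 * pi * 3.63 = 22.807963
Step 3 — Q = 5488100.0 / 22.807963 ≈ 240620 N·m (5 s.f.)

240620 N·m


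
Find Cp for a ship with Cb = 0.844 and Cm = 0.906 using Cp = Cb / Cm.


Formula: Cp = Cb / Cm
Substituting: Cp = 0.844 / 0.906
Result: Cp ≈ 0.93157 (5 s.f.)

0.93157


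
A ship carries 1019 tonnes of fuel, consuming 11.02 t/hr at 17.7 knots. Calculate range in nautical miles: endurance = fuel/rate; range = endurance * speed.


Formula: endurance = fuel / rate; range = endurance * speed
Step 1 — endurance = 1019 / 11.02 = 92.4682 hours
Step 2 — range = 92.4682 * 17.7 ≈ 1636.7 nautical miles (5 s.f.)

1636.7 NM


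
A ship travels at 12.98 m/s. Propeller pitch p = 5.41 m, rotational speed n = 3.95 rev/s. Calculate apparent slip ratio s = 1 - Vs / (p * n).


Formula: s = 1 - Vs / (p * n)
Step 1 — p * n = 5.41 * 3.95 = 21.3695
Step 2 — Vs / (p*n) = 12.98 / 21.3695 = 0.607408 (6 d.p.)
Step 3 — s = 1 - 0.607408 = 0.392592

0.392592


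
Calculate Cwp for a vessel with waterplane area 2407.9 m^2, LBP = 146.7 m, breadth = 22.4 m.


Formula: Cwp = Aw / (L * B)
Step 1 — L * B = 146.7 * 22.4 = 3286.08 m^2
Step 2 — Cwp = 2407.9 / 3286.08 ≈ 0.73276 (5 s.f.)

0.73276


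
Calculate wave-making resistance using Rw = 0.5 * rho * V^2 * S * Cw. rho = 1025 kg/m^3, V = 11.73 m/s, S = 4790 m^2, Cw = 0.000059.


Formula: Rw = 0.5 * rho * V^2 * S * Cw
Step 1 — V^2 = 11.73^2 = 137.5929
Step 2 — 0.5 * rho * V^2 = 0.5 * 1025 * 137.5929 = 70516.36125
Step 3 — Rw = 70516.36125 * 4790 * 0.000059 ≈ 19929 N (5 s.f.)

19929 N


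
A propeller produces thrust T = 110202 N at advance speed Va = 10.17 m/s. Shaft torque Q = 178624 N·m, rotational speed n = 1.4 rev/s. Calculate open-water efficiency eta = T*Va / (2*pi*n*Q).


Formula: eta = T * Va / (2 * pi * n * Q)
Step 1 — numerator = T * Va = 110202 * 10.17 = 1120754.34
Step 2 — 2 * pi * n = 2 * pi * 1.4 = 8.796459
Step 3 — denominator = 8.796459 * 178624 = 1571258.69
Step 4 — eta = 1120754.34 / 1571258.69 ≈ 0.71328 (5 s.f.)

0.71328


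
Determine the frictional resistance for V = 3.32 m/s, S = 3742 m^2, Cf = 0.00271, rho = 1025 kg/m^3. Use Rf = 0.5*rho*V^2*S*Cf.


Formula: Rf = 0.5 * rho * V^2 * S * Cf
Step 1 — V^2 = 3.32^2 = 11.0224
Step 2 — 0.5 * rho * V^2 = 0.5 * 1025 * 11.0224 = 5648.98
Step 3 — Rf = 5648.98 * 3742 * 0.00271 ≈ 57285 N (5 s.f.)

57285 N


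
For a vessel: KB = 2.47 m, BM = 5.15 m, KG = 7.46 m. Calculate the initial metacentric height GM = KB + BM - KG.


Formula: GM = KB + BM - KG
Step 1 — KM = KB + BM = 2.47 + 5.15 = 7.62 m
Step 2 — GM = KM - KG = 7.62 - 7.46 = 0.16 m

0.16 m


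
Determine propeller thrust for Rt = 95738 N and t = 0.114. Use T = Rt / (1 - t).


Formula: T = Rt / (1 - t)
Step 1 — (1 - t) = 1 - 0.114 = 0.886
Step 2 — T = 95738 / 0.886 ≈ 108060 N (5 s.f.)

108060 N


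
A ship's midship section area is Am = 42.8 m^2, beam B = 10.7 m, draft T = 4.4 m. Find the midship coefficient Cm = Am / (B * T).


Formula: Cm = Am / (B * T)
Step 1 — B * T = 10.7 * 4.4 = 47.08 m^2
Step 2 — Cm = 42.8 / 47.08 ≈ 0.90909 (5 s.f.)

0.90909


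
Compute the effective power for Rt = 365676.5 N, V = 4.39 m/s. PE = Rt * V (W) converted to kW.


Formula: PE = Rt * V / 1000 (kW)
Step 1 — PE (W) = 365676.5 * 4.39 = 1605319.835 W
Step 2 — PE (kW) = 1605319.835 / 1000 ≈ 1605.3 kW (5 s.f.)

1605.3 kW


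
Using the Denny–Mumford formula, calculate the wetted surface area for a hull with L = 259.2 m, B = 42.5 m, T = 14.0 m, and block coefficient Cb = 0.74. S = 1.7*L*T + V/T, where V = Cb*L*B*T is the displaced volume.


Formula: S = 1.7*L*T + V/T with V = Cb*L*B*T, i.e. S = L * (1.7*T + Cb*B)
Step 1 — 1.7*T = 1.7 * 14.0 = 23.8 m
Step 2 — Cb*B = 0.74 * 42.5 = 31.45 m
Step 3 — 1.7*T + Cb*B = 23.8 + 31.45 = 55.25 m
Step 4 — S = 259.2 * 55.25 ≈ 14321 m^2 (5 s.f.)

14321 m^2


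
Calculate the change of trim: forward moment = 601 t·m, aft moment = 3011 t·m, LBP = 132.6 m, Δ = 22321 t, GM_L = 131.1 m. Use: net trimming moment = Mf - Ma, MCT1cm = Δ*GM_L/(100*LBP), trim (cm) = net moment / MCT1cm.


Formula: net trimming moment = Mf - Ma; MCT1cm = Δ*GM_L/(100*LBP); trim = net moment / MCT1cm
Step 1 — net trimming moment = 601 - 3011 = -2410 t·m
Step 2 — MCT1cm = 22321 * 131.1 / (100 * 132.6) = 220.685 t·m/cm
Step 3 — trim = -2410 / 220.685 ≈ -10.921 cm (5 s.f.)

-10.921 cm


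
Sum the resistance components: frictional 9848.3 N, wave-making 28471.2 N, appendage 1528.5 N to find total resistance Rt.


Formula: Rt = Rf + Rw + Ra
Substituting: Rt = 9848.3 + 28471.2 + 1528.5
Result: Rt = 39848.0 N

39848.0 N


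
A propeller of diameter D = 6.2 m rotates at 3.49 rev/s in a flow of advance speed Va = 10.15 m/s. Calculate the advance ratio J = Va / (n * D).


Formula: J = Va / (n * D)
Step 1 — n * D = 3.49 * 6.2 = 21.638
Step 2 — J = 10.15 / 21.638 ≈ 0.46908 (5 s.f.)

0.46908


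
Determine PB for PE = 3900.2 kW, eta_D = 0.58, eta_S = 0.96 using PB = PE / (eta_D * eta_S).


Formula: PB = PE / (eta_D * eta_S)
Step 1 — combined efficiency = eta_D * eta_S = 0.58 * 0.96 = 0.5568
Step 2 — PB = 3900.2 / 0.5568 ≈ 7004.7 kW (5 s.f.)

7004.7 kW


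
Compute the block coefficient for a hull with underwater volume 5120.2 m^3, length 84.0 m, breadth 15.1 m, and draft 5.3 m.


Formula: Cb = V / (L * B * T)
Step 1 — L * B * T = 84.0 * 15.1 * 5.3 = 6722.52 m^3
Step 2 — Cb = 5120.2 / 6722.52 ≈ 0.76165 (5 s.f.)

0.76165


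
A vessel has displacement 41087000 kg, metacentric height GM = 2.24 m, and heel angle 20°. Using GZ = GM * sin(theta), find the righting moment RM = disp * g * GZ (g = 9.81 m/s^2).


Formula: GZ = GM * sin(theta); RM = disp * g * GZ
Step 1 — GZ = 2.24 * sin(20°) = 2.24 * 0.34202 = 0.766125 m
Step 2 — RM = 41087000 * 9.81 * 0.766125 ≈ 308800000 N·m (5 s.f.)

308800000 N·m


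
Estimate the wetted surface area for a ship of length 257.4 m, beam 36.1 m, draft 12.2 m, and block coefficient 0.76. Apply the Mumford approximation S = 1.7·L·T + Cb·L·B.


Formula: S = 1.7*L*T + V/T with V = Cb*L*B*T, i.e. S = L * (1.7*T + Cb*B)
Step 1 — 1.7*T = 1.7 * 12.2 = 20.74 m
Step 2 — Cb*B = 0.76 * 36.1 = 27.436 m
Step 3 — 1.7*T + Cb*B = 20.74 + 27.436 = 48.176 m
Step 4 — S = 257.4 * 48.176 ≈ 12401 m^2 (5 s.f.)

12401 m^2


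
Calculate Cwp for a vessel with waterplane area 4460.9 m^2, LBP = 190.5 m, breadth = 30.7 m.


Formula: Cwp = Aw / (L * B)
Step 1 — L * B = 190.5 * 30.7 = 5848.35 m^2
Step 2 — Cwp = 4460.9 / 5848.35 ≈ 0.76276 (5 s.f.)

0.76276


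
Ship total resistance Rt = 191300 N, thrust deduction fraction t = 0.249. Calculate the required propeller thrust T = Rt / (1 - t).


Formula: T = Rt / (1 - t)
Step 1 — (1 - t) = 1 - 0.249 = 0.751
Step 2 — T = 191300 / 0.751 ≈ 254730 N (5 s.f.)

254730 N


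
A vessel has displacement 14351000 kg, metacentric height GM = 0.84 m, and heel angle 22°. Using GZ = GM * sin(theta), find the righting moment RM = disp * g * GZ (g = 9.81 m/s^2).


Formula: GZ = GM * sin(theta); RM = disp * g * GZ
Step 1 — GZ = 0.84 * sin(22°) = 0.84 * 0.374607 = 0.31467 m
Step 2 — RM = 14351000 * 9.81 * 0.31467 ≈ 44300000 N·m (5 s.f.)

44300000 N·m


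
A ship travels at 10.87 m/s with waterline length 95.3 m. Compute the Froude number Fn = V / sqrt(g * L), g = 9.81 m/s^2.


Formula: Fn = V / sqrt(g * L)
Step 1 — g * L = 9.81 * 95.3 = 934.893
Step 2 — sqrt(g * L) = sqrt(934.893) = 30.57602
Step 3 — Fn = 10.87 / 30.57602 ≈ 0.35551 (5 s.f.)

0.35551


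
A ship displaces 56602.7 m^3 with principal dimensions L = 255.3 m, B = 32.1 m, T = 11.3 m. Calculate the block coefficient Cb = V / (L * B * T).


Formula: Cb = V / (L * B * T)
Step 1 — L * B * T = 255.3 * 32.1 * 11.3 = 92604.969 m^3
Step 2 — Cb = 56602.7 / 92604.969 ≈ 0.61123 (5 s.f.)

0.61123


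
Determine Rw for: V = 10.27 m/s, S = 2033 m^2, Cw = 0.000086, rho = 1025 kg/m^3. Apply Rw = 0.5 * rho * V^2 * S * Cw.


Formula: Rw = 0.5 * rho * V^2 * S * Cw
Step 1 — V^2 = 10.27^2 = 105.4729
Step 2 — 0.5 * rho * V^2 = 0.5 * 1025 * 105.4729 = 54054.86125
Step 3 — Rw = 54054.86125 * 2033 * 0.000086 ≈ 9450.8 N (5 s.f.)

9450.8 N


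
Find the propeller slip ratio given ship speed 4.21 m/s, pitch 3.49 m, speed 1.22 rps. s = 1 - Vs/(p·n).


Formula: s = 1 - Vs / (p * n)
Step 1 — p * n = 3.49 * 1.22 = 4.2578
Step 2 — Vs / (p*n) = 4.21 / 4.2578 = 0.988774 (6 d.p.)
Step 3 — s = 1 - 0.988774 = 0.011226

0.011226


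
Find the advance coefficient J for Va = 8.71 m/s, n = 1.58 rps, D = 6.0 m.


Formula: J = Va / (n * D)
Step 1 — n * D = 1.58 * 6.0 = 9.48
Step 2 — J = 8.71 / 9.48 ≈ 0.91878 (5 s.f.)

0.91878


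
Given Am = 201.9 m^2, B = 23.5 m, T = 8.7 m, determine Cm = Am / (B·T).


Formula: Cm = Am / (B * T)
Step 1 — B * T = 23.5 * 8.7 = 204.45 m^2
Step 2 — Cm = 201.9 / 204.45 ≈ 0.98753 (5 s.f.)

0.98753


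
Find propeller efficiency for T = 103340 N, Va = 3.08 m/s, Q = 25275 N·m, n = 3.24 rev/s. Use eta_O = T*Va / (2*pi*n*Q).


Formula: eta = T * Va / (2 * pi * n * Q)
Step 1 — numerator = T * Va = 103340 * 3.08 = 318287.2
Step 2 — 2 * pi * n = 2 * pi * 3.24 = 20.35752
Step 3 — denominator = 20.35752 * 25275 = 514536.32
Step 4 — eta = 318287.2 / 514536.32 ≈ 0.61859 (5 s.f.)

0.61859


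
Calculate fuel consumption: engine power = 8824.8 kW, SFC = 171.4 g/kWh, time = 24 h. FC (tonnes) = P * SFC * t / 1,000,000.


Formula: FC (tonnes) = P * SFC * t / 1,000,000
Step 1 — P * SFC * t = 8824.8 * 171.4 * 24 = 36301697.28 g
Step 2 — FC (tonnes) = 36301697.28 / 1,000,000 ≈ 36.302 tonnes (5 s.f.)

36.302 tonnes


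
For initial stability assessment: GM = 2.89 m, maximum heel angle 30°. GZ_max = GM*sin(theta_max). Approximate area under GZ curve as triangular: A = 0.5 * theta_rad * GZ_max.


Formula: GZ_max = GM * sin(theta); Area = 0.5 * theta_rad * GZ_max
Step 1 — GZ_max = 2.89 * sin(30°) = 2.89 * 0.5 = 1.445 m
Step 2 — theta_rad = 30 * pi/180 = 0.523599 rad
Step 3 — Area = 0.5 * 0.523599 * 1.445 ≈ 0.37830 m·rad (5 s.f.)

0.37830 m·rad


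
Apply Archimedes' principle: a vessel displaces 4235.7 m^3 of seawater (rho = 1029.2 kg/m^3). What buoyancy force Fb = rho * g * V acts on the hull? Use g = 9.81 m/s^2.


Formula: Fb = rho * g * V
Substituting: Fb = 1029.2 * 9.81 * 4235.7
Intermediate: 1029.2 * 9.81 = 10096.452
Result: Fb = 10096.452 * 4235.7 ≈ 42766000 N (5 s.f.)

42766000 N


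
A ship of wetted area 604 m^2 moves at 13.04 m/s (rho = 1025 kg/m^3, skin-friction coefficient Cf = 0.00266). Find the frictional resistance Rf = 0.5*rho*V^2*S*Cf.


Formula: Rf = 0.5 * rho * V^2 * S * Cf
Step 1 — V^2 = 13.04^2 = 170.0416
Step 2 — 0.5 * rho * V^2 = 0.5 * 1025 * 170.0416 = 87146.32
Step 3 — Rf = 87146.32 * 604 * 0.00266 ≈ 140010 N (5 s.f.)

140010 N


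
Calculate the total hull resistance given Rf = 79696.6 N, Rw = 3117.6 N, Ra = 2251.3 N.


Formula: Rt = Rf + Rw + Ra
Substituting: Rt = 79696.6 + 3117.6 + 2251.3
Result: Rt = 85065.5 N

85065.5 N


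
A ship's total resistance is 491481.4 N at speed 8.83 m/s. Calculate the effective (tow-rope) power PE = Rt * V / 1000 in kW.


Formula: PE = Rt * V / 1000 (kW)
Step 1 — PE (W) = 491481.4 * 8.83 = 4339780.762 W
Step 2 — PE (kW) = 4339780.762 / 1000 ≈ 4339.8 kW (5 s.f.)

4339.8 kW


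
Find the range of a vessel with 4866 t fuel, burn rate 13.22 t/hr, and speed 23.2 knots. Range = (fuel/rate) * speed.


Formula: endurance = fuel / rate; range = endurance * speed
Step 1 — endurance = 4866 / 13.22 = 368.0787 hours
Step 2 — range = 368.0787 * 23.2 ≈ 8539.4 nautical miles (5 s.f.)

8539.4 NM


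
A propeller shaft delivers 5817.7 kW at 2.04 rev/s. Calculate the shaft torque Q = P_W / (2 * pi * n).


Formula: Q = P_W / (2 * pi * n)
Step 1 — P_W = 5817.7 kW * 1000 = 5817700.0 W
Step 2 — 2 * pi * n = 2 * pi * 2.04 = 12.817698
Step 3 — Q = 5817700.0 / 12.817698 ≈ 453880 N·m (5 s.f.)

453880 N·m


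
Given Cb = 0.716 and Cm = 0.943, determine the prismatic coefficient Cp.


Formula: Cp = Cb / Cm
Substituting: Cp = 0.716 / 0.943
Result: Cp ≈ 0.75928 (5 s.f.)

0.75928


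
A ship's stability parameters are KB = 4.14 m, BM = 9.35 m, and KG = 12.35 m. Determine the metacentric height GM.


Formula: GM = KB + BM - KG
Step 1 — KM = KB + BM = 4.14 + 9.35 = 13.49 m
Step 2 — GM = KM - KG = 13.49 - 12.35 = 1.14 m

1.14 m


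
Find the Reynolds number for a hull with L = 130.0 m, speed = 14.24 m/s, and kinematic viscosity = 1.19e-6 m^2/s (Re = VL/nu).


Formula: Re = V * L / nu
Step 1 — V * L = 14.24 * 130.0 = 1851.2 m^2/s
Step 2 — Re = 1851.2 / 1.19e-6 = 1.56e+09

1.56e+09


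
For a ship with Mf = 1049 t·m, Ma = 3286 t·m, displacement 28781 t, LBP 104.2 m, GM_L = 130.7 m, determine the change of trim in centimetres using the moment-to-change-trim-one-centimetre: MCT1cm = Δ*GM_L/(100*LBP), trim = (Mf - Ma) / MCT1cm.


Formula: net trimming moment = Mf - Ma; MCT1cm = Δ*GM_L/(100*LBP); trim = net moment / MCT1cm
Step 1 — net trimming moment = 1049 - 3286 = -2237 t·m
Step 2 — MCT1cm = 28781 * 130.7 / (100 * 104.2) = 361.0054 t·m/cm
Step 3 — trim = -2237 / 361.0054 ≈ -6.1966 cm (5 s.f.)

-6.1966 cm


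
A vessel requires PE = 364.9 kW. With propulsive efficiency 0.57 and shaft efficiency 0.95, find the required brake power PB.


Formula: PB = PE / (eta_D * eta_S)
Step 1 — combined efficiency = eta_D * eta_S = 0.57 * 0.95 = 0.5415
Step 2 — PB = 364.9 / 0.5415 ≈ 673.87 kW (5 s.f.)

673.87 kW


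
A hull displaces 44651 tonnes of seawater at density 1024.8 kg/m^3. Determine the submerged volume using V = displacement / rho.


Formula: V = mass / rho
Step 1 — convert tonnes to kg: 44651 t * 1000 = 44651000 kg
Step 2 — V = 44651000 / 1024.8 ≈ 43570 m^3 (5 s.f.)

43570 m^3


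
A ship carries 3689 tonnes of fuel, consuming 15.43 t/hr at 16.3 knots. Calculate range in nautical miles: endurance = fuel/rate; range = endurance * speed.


Formula: endurance = fuel / rate; range = endurance * speed
Step 1 — endurance = 3689 / 15.43 = 239.0797 hours
Step 2 — range = 239.0797 * 16.3 ≈ 3897.0 nautical miles (5 s.f.)

3897.0 NM


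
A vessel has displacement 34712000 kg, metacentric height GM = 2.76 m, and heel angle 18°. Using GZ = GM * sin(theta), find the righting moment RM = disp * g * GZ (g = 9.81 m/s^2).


Formula: GZ = GM * sin(theta); RM = disp * g * GZ
Step 1 — GZ = 2.76 * sin(18°) = 2.76 * 0.309017 = 0.852887 m
Step 2 — RM = 34712000 * 9.81 * 0.852887 ≈ 290430000 N·m (5 s.f.)

290430000 N·m


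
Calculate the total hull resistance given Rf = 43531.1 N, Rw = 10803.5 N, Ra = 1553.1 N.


Formula: Rt = Rf + Rw + Ra
Substituting: Rt = 43531.1 + 10803.5 + 1553.1
Result: Rt = 55887.7 N

55887.7 N


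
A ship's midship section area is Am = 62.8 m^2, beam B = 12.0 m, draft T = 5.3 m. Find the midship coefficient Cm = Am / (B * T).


Formula: Cm = Am / (B * T)
Step 1 — B * T = 12.0 * 5.3 = 63.6 m^2
Step 2 — Cm = 62.8 / 63.6 ≈ 0.98742 (5 s.f.)

0.98742


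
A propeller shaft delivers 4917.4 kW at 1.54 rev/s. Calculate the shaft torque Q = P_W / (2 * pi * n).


Formula: Q = P_W / (2 * pi * n)
Step 1 — P_W = 4917.4 kW * 1000 = 4917400.0 W
Step 2 — 2 * pi * n = 2 * pi * 1.54 = 9.676105
Step 3 — Q = 4917400.0 / 9.676105 ≈ 508200 N·m (5 s.f.)

508200 N·m


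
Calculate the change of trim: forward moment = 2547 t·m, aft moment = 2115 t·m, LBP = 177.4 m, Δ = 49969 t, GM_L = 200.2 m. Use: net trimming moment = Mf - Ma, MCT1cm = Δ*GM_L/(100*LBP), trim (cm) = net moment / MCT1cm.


Formula: net trimming moment = Mf - Ma; MCT1cm = Δ*GM_L/(100*LBP); trim = net moment / MCT1cm
Step 1 — net trimming moment = 2547 - 2115 = 432 t·m
Step 2 — MCT1cm = 49969 * 200.2 / (100 * 177.4) = 563.9117 t·m/cm
Step 3 — trim = 432 / 563.9117 ≈ 0.76608 cm (5 s.f.)

0.76608 cm


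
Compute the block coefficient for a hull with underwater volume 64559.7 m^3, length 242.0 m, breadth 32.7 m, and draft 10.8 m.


Formula: Cb = V / (L * B * T)
Step 1 — L * B * T = 242.0 * 32.7 * 10.8 = 85464.72 m^3
Step 2 — Cb = 64559.7 / 85464.72 ≈ 0.75540 (5 s.f.)

0.75540


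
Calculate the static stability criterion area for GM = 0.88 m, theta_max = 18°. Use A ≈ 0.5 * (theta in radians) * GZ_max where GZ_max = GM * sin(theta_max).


Formula: GZ_max = GM * sin(theta); Area = 0.5 * theta_rad * GZ_max
Step 1 — GZ_max = 0.88 * sin(18°) = 0.88 * 0.309017 = 0.271935 m
Step 2 — theta_rad = 18 * pi/180 = 0.314159 rad
Step 3 — Area = 0.5 * 0.314159 * 0.271935 ≈ 0.042715 m·rad (5 s.f.)

0.042715 m·rad


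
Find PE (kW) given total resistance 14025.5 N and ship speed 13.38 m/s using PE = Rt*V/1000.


Formula: PE = Rt * V / 1000 (kW)
Step 1 — PE (W) = 14025.5 * 13.38 = 187661.19 W
Step 2 — PE (kW) = 187661.19 / 1000 ≈ 187.66 kW (5 s.f.)

187.66 kW


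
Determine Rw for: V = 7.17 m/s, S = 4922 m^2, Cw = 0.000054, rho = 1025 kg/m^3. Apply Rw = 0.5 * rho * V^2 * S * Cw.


Formula: Rw = 0.5 * rho * V^2 * S * Cw
Step 1 — V^2 = 7.17^2 = 51.4089
Step 2 — 0.5 * rho * V^2 = 0.5 * 1025 * 51.4089 = 26347.06125
Step 3 — Rw = 26347.06125 * 4922 * 0.000054 ≈ 7002.7 N (5 s.f.)

7002.7 N


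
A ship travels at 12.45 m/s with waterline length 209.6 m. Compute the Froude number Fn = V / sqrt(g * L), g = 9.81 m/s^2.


Formula: Fn = V / sqrt(g * L)
Step 1 — g * L = 9.81 * 209.6 = 2056.176
Step 2 — sqrt(g * L) = sqrt(2056.176) = 45.345077
Step 3 — Fn = 12.45 / 45.345077 ≈ 0.27456 (5 s.f.)

0.27456


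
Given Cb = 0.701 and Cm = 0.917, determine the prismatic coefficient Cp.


Formula: Cp = Cb / Cm
Substituting: Cp = 0.701 / 0.917
Result: Cp ≈ 0.76445 (5 s.f.)

0.76445


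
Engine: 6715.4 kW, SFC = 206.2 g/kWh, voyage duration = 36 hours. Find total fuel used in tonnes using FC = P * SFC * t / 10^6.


Formula: FC (tonnes) = P * SFC * t / 1,000,000
Step 1 — P * SFC * t = 6715.4 * 206.2 * 36 = 49849757.28 g
Step 2 — FC (tonnes) = 49849757.28 / 1,000,000 ≈ 49.850 tonnes (5 s.f.)

49.850 tonnes


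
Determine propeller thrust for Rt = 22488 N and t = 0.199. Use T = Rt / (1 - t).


Formula: T = Rt / (1 - t)
Step 1 — (1 - t) = 1 - 0.199 = 0.801
Step 2 — T = 22488 / 0.801 ≈ 28075 N (5 s.f.)

28075 N


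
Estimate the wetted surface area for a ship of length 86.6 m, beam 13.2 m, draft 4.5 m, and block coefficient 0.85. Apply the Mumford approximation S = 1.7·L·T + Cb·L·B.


Formula: S = 1.7*L*T + V/T with V = Cb*L*B*T, i.e. S = L * (1.7*T + Cb*B)
Step 1 — 1.7*T = 1.7 * 4.5 = 7.65 m
Step 2 — Cb*B = 0.85 * 13.2 = 11.22 m
Step 3 — 1.7*T + Cb*B = 7.65 + 11.22 = 18.87 m
Step 4 — S = 86.6 * 18.87 ≈ 1634.1 m^2 (5 s.f.)

1634.1 m^2


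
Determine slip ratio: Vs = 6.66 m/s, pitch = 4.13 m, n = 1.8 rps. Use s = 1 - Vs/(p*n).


Formula: s = 1 - Vs / (p * n)
Step 1 — p * n = 4.13 * 1.8 = 7.434
Step 2 — Vs / (p*n) = 6.66 / 7.434 = 0.895884 (6 d.p.)
Step 3 — s = 1 - 0.895884 = 0.104116

0.104116


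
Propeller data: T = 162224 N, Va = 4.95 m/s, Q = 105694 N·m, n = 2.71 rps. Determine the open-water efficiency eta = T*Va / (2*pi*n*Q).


Formula: eta = T * Va / (2 * pi * n * Q)
Step 1 — numerator = T * Va = 162224 * 4.95 = 803008.8
Step 2 — 2 * pi * n = 2 * pi * 2.71 = 17.027432
Step 3 — denominator = 17.027432 * 105694 = 1799697.4
Step 4 — eta = 803008.8 / 1799697.4 ≈ 0.44619 (5 s.f.)

0.44619


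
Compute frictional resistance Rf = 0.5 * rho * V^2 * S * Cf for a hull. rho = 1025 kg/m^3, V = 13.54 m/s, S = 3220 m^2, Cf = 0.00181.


Formula: Rf = 0.5 * rho * V^2 * S * Cf
Step 1 — V^2 = 13.54^2 = 183.3316
Step 2 — 0.5 * rho * V^2 = 0.5 * 1025 * 183.3316 = 93957.445
Step 3 — Rf = 93957.445 * 3220 * 0.00181 ≈ 547600 N (5 s.f.)

547600 N


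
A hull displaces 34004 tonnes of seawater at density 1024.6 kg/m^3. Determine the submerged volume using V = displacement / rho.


Formula: V = mass / rho
Step 1 — convert tonnes to kg: 34004 t * 1000 = 34004000 kg
Step 2 — V = 34004000 / 1024.6 ≈ 33188 m^3 (5 s.f.)

33188 m^3


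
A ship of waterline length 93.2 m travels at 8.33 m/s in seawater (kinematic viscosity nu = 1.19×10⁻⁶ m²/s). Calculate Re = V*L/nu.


Formula: Re = V * L / nu
Step 1 — V * L = 8.33 * 93.2 = 776.356 m^2/s
Step 2 — Re = 776.356 / 1.19e-6 = 6.52e+08

6.52e+08


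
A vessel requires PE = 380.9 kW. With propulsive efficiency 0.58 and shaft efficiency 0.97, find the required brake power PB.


Formula: PB = PE / (eta_D * eta_S)
Step 1 — combined efficiency = eta_D * eta_S = 0.58 * 0.97 = 0.5626
Step 2 — PB = 380.9 / 0.5626 ≈ 677.04 kW (5 s.f.)

677.04 kW


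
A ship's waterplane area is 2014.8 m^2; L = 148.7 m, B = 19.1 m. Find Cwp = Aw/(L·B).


Formula: Cwp = Aw / (L * B)
Step 1 — L * B = 148.7 * 19.1 = 2840.17 m^2
Step 2 — Cwp = 2014.8 / 2840.17 ≈ 0.70939 (5 s.f.)

0.70939


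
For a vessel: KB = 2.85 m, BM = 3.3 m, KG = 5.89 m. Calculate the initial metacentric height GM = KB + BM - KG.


Formula: GM = KB + BM - KG
Step 1 — KM = KB + BM = 2.85 + 3.3 = 6.15 m
Step 2 — GM = KM - KG = 6.15 - 5.89 = 0.26 m

0.26 m


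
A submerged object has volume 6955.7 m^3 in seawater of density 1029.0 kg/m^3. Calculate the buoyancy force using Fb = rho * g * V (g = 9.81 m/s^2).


Formula: Fb = rho * g * V
Substituting: Fb = 1029.0 * 9.81 * 6955.7
Intermediate: 1029.0 * 9.81 = 10094.49
Result: Fb = 10094.49 * 6955.7 ≈ 70214000 N (5 s.f.)

70214000 N


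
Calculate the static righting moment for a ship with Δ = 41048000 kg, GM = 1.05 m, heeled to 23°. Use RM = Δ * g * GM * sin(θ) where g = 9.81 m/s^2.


Formula: GZ = GM * sin(theta); RM = disp * g * GZ
Step 1 — GZ = 1.05 * sin(23°) = 1.05 * 0.390731 = 0.410268 m
Step 2 — RM = 41048000 * 9.81 * 0.410268 ≈ 165210000 N·m (5 s.f.)

165210000 N·m


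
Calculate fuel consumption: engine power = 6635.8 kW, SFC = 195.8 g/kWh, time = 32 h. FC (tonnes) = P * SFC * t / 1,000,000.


Formula: FC (tonnes) = P * SFC * t / 1,000,000
Step 1 — P * SFC * t = 6635.8 * 195.8 * 32 = 41577268.48 g
Step 2 — FC (tonnes) = 41577268.48 / 1,000,000 ≈ 41.577 tonnes (5 s.f.)

41.577 tonnes


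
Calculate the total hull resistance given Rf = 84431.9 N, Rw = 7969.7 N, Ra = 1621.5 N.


Formula: Rt = Rf + Rw + Ra
Substituting: Rt = 84431.9 + 7969.7 + 1621.5
Result: Rt = 94023.1 N

94023.1 N


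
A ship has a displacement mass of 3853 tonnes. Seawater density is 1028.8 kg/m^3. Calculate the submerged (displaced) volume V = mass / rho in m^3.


Formula: V = mass / rho
Step 1 — convert tonnes to kg: 3853 t * 1000 = 3853000 kg
Step 2 — V = 3853000 / 1028.8 ≈ 3745.1 m^3 (5 s.f.)

3745.1 m^3


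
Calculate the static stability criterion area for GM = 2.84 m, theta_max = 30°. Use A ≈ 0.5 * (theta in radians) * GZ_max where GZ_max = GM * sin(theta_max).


Formula: GZ_max = GM * sin(theta); Area = 0.5 * theta_rad * GZ_max
Step 1 — GZ_max = 2.84 * sin(30°) = 2.84 * 0.5 = 1.42 m
Step 2 — theta_rad = 30 * pi/180 = 0.523599 rad
Step 3 — Area = 0.5 * 0.523599 * 1.42 ≈ 0.37176 m·rad (5 s.f.)

0.37176 m·rad


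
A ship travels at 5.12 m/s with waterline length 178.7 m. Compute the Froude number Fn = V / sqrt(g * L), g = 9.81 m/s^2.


Formula: Fn = V / sqrt(g * L)
Step 1 — g * L = 9.81 * 178.7 = 1753.047
Step 2 — sqrt(g * L) = sqrt(1753.047) = 41.869404
Step 3 — Fn = 5.12 / 41.869404 ≈ 0.12228 (5 s.f.)

0.12228


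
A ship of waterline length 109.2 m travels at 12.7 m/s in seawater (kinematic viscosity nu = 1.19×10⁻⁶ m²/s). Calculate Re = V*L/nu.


Formula: Re = V * L / nu
Step 1 — V * L = 12.7 * 109.2 = 1386.84 m^2/s
Step 2 — Re = 1386.84 / 1.19e-6 = 1.17e+09

1.17e+09


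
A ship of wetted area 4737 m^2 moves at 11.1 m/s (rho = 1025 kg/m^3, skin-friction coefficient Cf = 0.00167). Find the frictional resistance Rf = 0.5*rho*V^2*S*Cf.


Formula: Rf = 0.5 * rho * V^2 * S * Cf
Step 1 — V^2 = 11.1^2 = 123.21
Step 2 — 0.5 * rho * V^2 = 0.5 * 1025 * 123.21 = 63145.125
Step 3 — Rf = 63145.125 * 4737 * 0.00167 ≈ 499530 N (5 s.f.)

499530 N


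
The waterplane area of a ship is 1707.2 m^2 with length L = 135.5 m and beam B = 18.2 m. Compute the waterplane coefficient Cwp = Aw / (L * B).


Formula: Cwp = Aw / (L * B)
Step 1 — L * B = 135.5 * 18.2 = 2466.1 m^2
Step 2 — Cwp = 1707.2 / 2466.1 ≈ 0.69227 (5 s.f.)

0.69227


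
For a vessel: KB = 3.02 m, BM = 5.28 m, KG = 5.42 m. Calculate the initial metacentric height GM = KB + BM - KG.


Formula: GM = KB + BM - KG
Step 1 — KM = KB + BM = 3.02 + 5.28 = 8.3 m
Step 2 — GM = KM - KG = 8.3 - 5.42 = 2.88 m

2.88 m


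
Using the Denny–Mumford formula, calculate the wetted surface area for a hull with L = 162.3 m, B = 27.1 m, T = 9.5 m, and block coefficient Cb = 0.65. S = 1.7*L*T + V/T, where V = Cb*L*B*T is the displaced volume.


Formula: S = 1.7*L*T + V/T with V = Cb*L*B*T, i.e. S = L * (1.7*T + Cb*B)
Step 1 — 1.7*T = 1.7 * 9.5 = 16.15 m
Step 2 — Cb*B = 0.65 * 27.1 = 17.615 m
Step 3 — 1.7*T + Cb*B = 16.15 + 17.615 = 33.765 m
Step 4 — S = 162.3 * 33.765 ≈ 5480.1 m^2 (5 s.f.)

5480.1 m^2


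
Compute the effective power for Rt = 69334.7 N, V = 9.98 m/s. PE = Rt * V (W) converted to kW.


Formula: PE = Rt * V / 1000 (kW)
Step 1 — PE (W) = 69334.7 * 9.98 = 691960.306 W
Step 2 — PE (kW) = 691960.306 / 1000 ≈ 691.96 kW (5 s.f.)

691.96 kW


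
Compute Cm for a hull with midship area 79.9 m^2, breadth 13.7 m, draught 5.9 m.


Formula: Cm = Am / (B * T)
Step 1 — B * T = 13.7 * 5.9 = 80.83 m^2
Step 2 — Cm = 79.9 / 80.83 ≈ 0.98849 (5 s.f.)

0.98849


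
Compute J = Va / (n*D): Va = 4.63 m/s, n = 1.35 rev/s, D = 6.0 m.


Formula: J = Va / (n * D)
Step 1 — n * D = 1.35 * 6.0 = 8.1
Step 2 — J = 4.63 / 8.1 ≈ 0.57160 (5 s.f.)

0.57160


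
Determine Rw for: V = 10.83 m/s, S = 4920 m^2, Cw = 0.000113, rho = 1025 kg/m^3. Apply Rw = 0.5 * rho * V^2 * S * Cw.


Formula: Rw = 0.5 * rho * V^2 * S * Cw
Step 1 — V^2 = 10.83^2 = 117.2889
Step 2 — 0.5 * rho * V^2 = 0.5 * 1025 * 117.2889 = 60110.56125
Step 3 — Rw = 60110.56125 * 4920 * 0.000113 ≈ 33419 N (5 s.f.)

33419 N


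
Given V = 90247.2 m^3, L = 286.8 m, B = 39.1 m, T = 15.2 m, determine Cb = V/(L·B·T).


Formula: Cb = V / (L * B * T)
Step 1 — L * B * T = 286.8 * 39.1 * 15.2 = 170450.976 m^3
Step 2 — Cb = 90247.2 / 170450.976 ≈ 0.52946 (5 s.f.)

0.52946


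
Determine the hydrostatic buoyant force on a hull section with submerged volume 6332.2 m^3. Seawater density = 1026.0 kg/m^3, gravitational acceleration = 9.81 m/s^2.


Formula: Fb = rho * g * V
Substituting: Fb = 1026.0 * 9.81 * 6332.2
Intermediate: 1026.0 * 9.81 = 10065.06
Result: Fb = 10065.06 * 6332.2 ≈ 63734000 N (5 s.f.)

63734000 N


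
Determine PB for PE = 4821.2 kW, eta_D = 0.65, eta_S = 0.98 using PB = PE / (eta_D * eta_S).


Formula: PB = PE / (eta_D * eta_S)
Step 1 — combined efficiency = eta_D * eta_S = 0.65 * 0.98 = 0.637
Step 2 — PB = 4821.2 / 0.637 ≈ 7568.6 kW (5 s.f.)

7568.6 kW


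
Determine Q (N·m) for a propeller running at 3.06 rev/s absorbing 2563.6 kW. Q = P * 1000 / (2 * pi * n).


Formula: Q = P_W / (2 * pi * n)
Step 1 — P_W = 2563.6 kW * 1000 = 2563600.0 W
Step 2 — 2 * pi * n = 2 * pi * 3.06 = 19.226547
Step 3 — Q = 2563600.0 / 19.226547 ≈ 133340 N·m (5 s.f.)

133340 N·m


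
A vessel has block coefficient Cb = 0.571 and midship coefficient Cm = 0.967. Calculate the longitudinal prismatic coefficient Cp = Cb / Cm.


Formula: Cp = Cb / Cm
Substituting: Cp = 0.571 / 0.967
Result: Cp ≈ 0.59049 (5 s.f.)

0.59049


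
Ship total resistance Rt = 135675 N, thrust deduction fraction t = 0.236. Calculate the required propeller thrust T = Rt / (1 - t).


Formula: T = Rt / (1 - t)
Step 1 — (1 - t) = 1 - 0.236 = 0.764
Step 2 — T = 135675 / 0.764 ≈ 177590 N (5 s.f.)

177590 N


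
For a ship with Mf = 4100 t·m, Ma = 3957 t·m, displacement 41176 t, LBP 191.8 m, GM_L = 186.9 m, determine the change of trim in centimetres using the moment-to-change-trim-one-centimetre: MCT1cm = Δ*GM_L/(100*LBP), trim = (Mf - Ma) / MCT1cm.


Formula: net trimming moment = Mf - Ma; MCT1cm = Δ*GM_L/(100*LBP); trim = net moment / MCT1cm
Step 1 — net trimming moment = 4100 - 3957 = 143 t·m
Step 2 — MCT1cm = 41176 * 186.9 / (100 * 191.8) = 401.2406 t·m/cm
Step 3 — trim = 143 / 401.2406 ≈ 0.35639 cm (5 s.f.)

0.35639 cm


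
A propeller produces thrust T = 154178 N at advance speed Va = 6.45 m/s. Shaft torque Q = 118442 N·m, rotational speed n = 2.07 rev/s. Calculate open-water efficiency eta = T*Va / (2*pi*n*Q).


Formula: eta = T * Va / (2 * pi * n * Q)
Step 1 — numerator = T * Va = 154178 * 6.45 = 994448.1
Step 2 — 2 * pi * n = 2 * pi * 2.07 = 13.006194
Step 3 — denominator = 13.006194 * 118442 = 1540479.63
Step 4 — eta = 994448.1 / 1540479.63 ≈ 0.64554 (5 s.f.)

0.64554


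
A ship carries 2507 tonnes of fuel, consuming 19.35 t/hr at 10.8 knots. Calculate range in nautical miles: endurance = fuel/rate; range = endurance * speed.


Formula: endurance = fuel / rate; range = endurance * speed
Step 1 — endurance = 2507 / 19.35 = 129.5607 hours
Step 2 — range = 129.5607 * 10.8 ≈ 1399.3 nautical miles (5 s.f.)

1399.3 NM


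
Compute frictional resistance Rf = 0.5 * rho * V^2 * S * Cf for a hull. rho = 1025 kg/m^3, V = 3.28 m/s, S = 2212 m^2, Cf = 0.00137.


Formula: Rf = 0.5 * rho * V^2 * S * Cf
Step 1 — V^2 = 3.28^2 = 10.7584
Step 2 — 0.5 * rho * V^2 = 0.5 * 1025 * 10.7584 = 5513.68
Step 3 — Rf = 5513.68 * 2212 * 0.00137 ≈ 16709 N (5 s.f.)

16709 N


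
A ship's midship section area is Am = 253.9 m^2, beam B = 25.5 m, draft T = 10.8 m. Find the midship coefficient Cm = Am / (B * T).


Formula: Cm = Am / (B * T)
Step 1 — B * T = 25.5 * 10.8 = 275.4 m^2
Step 2 — Cm = 253.9 / 275.4 ≈ 0.92193 (5 s.f.)

0.92193


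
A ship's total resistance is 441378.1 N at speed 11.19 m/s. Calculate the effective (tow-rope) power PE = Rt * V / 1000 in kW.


Formula: PE = Rt * V / 1000 (kW)
Step 1 — PE (W) = 441378.1 * 11.19 = 4939020.939 W
Step 2 — PE (kW) = 4939020.939 / 1000 ≈ 4939.0 kW (5 s.f.)

4939.0 kW


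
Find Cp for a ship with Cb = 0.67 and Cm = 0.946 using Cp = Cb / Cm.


Formula: Cp = Cb / Cm
Substituting: Cp = 0.67 / 0.946
Result: Cp ≈ 0.70825 (5 s.f.)

0.70825


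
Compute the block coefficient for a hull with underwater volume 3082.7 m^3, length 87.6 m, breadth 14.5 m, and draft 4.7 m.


Formula: Cb = V / (L * B * T)
Step 1 — L * B * T = 87.6 * 14.5 * 4.7 = 5969.94 m^3
Step 2 — Cb = 3082.7 / 5969.94 ≈ 0.51637 (5 s.f.)

0.51637


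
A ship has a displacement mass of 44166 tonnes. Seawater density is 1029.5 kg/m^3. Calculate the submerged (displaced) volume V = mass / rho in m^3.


Formula: V = mass / rho
Step 1 — convert tonnes to kg: 44166 t * 1000 = 44166000 kg
Step 2 — V = 44166000 / 1029.5 ≈ 42900 m^3 (5 s.f.)

42900 m^3


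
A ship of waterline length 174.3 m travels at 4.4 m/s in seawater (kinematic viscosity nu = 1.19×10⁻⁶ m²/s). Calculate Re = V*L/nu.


Formula: Re = V * L / nu
Step 1 — V * L = 4.4 * 174.3 = 766.92 m^2/s
Step 2 — Re = 766.92 / 1.19e-6 = 6.44e+08

6.44e+08


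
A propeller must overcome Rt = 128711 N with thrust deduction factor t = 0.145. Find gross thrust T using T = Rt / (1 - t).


Formula: T = Rt / (1 - t)
Step 1 — (1 - t) = 1 - 0.145 = 0.855
Step 2 — T = 128711 / 0.855 ≈ 150540 N (5 s.f.)

150540 N


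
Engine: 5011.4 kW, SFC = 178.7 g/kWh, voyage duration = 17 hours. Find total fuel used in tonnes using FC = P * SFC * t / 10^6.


Formula: FC (tonnes) = P * SFC * t / 1,000,000
Step 1 — P * SFC * t = 5011.4 * 178.7 * 17 = 15224132.06 g
Step 2 — FC (tonnes) = 15224132.06 / 1,000,000 ≈ 15.224 tonnes (5 s.f.)

15.224 tonnes


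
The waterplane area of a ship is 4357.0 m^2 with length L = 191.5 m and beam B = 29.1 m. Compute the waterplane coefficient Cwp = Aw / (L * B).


Formula: Cwp = Aw / (L * B)
Step 1 — L * B = 191.5 * 29.1 = 5572.65 m^2
Step 2 — Cwp = 4357.0 / 5572.65 ≈ 0.78185 (5 s.f.)

0.78185


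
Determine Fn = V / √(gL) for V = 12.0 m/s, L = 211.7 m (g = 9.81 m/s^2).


Formula: Fn = V / sqrt(g * L)
Step 1 — g * L = 9.81 * 211.7 = 2076.777
Step 2 — sqrt(g * L) = sqrt(2076.777) = 45.571669
Step 3 — Fn = 12.0 / 45.571669 ≈ 0.26332 (5 s.f.)

0.26332


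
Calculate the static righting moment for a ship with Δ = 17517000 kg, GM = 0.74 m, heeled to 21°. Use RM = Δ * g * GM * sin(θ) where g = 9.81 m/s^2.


Formula: GZ = GM * sin(theta); RM = disp * g * GZ
Step 1 — GZ = 0.74 * sin(21°) = 0.74 * 0.358368 = 0.265192 m
Step 2 — RM = 17517000 * 9.81 * 0.265192 ≈ 45571000 N·m (5 s.f.)

45571000 N·m


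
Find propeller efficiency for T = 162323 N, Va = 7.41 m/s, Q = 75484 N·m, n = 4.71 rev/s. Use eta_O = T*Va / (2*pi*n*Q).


Formula: eta = T * Va / (2 * pi * n * Q)
Step 1 — numerator = T * Va = 162323 * 7.41 = 1202813.43
Step 2 — 2 * pi * n = 2 * pi * 4.71 = 29.593803
Step 3 — denominator = 29.593803 * 75484 = 2233858.63
Step 4 — eta = 1202813.43 / 2233858.63 ≈ 0.53845 (5 s.f.)

0.53845


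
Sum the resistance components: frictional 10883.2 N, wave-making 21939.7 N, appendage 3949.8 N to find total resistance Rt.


Formula: Rt = Rf + Rw + Ra
Substituting: Rt = 10883.2 + 21939.7 + 3949.8
Result: Rt = 36772.7 N

36772.7 N


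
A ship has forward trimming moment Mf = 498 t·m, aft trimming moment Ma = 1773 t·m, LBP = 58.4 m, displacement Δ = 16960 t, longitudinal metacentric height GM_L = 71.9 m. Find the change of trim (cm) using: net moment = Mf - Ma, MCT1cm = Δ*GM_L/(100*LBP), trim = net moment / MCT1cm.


Formula: net trimming moment = Mf - Ma; MCT1cm = Δ*GM_L/(100*LBP); trim = net moment / MCT1cm
Step 1 — net trimming moment = 498 - 1773 = -1275 t·m
Step 2 — MCT1cm = 16960 * 71.9 / (100 * 58.4) = 208.8055 t·m/cm
Step 3 — trim = -1275 / 208.8055 ≈ -6.1062 cm (5 s.f.)

-6.1062 cm


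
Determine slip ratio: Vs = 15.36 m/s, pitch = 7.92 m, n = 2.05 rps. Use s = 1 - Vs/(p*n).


Formula: s = 1 - Vs / (p * n)
Step 1 — p * n = 7.92 * 2.05 = 16.236
Step 2 — Vs / (p*n) = 15.36 / 16.236 = 0.946046 (6 d.p.)
Step 3 — s = 1 - 0.946046 = 0.053954

0.053954


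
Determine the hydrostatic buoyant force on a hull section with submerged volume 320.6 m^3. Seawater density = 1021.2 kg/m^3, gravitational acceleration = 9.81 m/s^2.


Formula: Fb = rho * g * V
Substituting: Fb = 1021.2 * 9.81 * 320.6
Intermediate: 1021.2 * 9.81 = 10017.972
Result: Fb = 10017.972 * 320.6 ≈ 3211800 N (5 s.f.)

3211800 N


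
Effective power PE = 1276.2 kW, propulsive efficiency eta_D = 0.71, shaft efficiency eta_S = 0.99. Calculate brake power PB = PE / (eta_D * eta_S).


Formula: PB = PE / (eta_D * eta_S)
Step 1 — combined efficiency = eta_D * eta_S = 0.71 * 0.99 = 0.7029
Step 2 — PB = 1276.2 / 0.7029 ≈ 1815.6 kW (5 s.f.)

1815.6 kW


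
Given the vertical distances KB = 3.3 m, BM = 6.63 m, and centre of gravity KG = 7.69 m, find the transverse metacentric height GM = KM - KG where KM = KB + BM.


Formula: GM = KB + BM - KG
Step 1 — KM = KB + BM = 3.3 + 6.63 = 9.93 m
Step 2 — GM = KM - KG = 9.93 - 7.69 = 2.24 m

2.24 m


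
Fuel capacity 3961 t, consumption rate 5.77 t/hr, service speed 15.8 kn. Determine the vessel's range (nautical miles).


Formula: endurance = fuel / rate; range = endurance * speed
Step 1 — endurance = 3961 / 5.77 = 686.4818 hours
Step 2 — range = 686.4818 * 15.8 ≈ 10846 nautical miles (5 s.f.)

10846 NM


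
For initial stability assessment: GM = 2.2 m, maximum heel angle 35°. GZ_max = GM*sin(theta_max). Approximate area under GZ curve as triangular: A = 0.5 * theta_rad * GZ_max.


Formula: GZ_max = GM * sin(theta); Area = 0.5 * theta_rad * GZ_max
Step 1 — GZ_max = 2.2 * sin(35°) = 2.2 * 0.573576 = 1.261867 m
Step 2 — theta_rad = 35 * pi/180 = 0.610865 rad
Step 3 — Area = 0.5 * 0.610865 * 1.261867 ≈ 0.38542 m·rad (5 s.f.)

0.38542 m·rad


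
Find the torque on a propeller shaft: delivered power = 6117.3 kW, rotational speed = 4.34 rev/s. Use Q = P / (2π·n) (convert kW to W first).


Formula: Q = P_W / (2 * pi * n)
Step 1 — P_W = 6117.3 kW * 1000 = 6117300.0 W
Step 2 — 2 * pi * n = 2 * pi * 4.34 = 27.269024
Step 3 — Q = 6117300.0 / 27.269024 ≈ 224330 N·m (5 s.f.)

224330 N·m


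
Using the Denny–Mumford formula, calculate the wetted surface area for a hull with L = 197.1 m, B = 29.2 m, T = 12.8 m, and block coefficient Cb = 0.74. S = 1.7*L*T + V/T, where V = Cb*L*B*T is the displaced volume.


Formula: S = 1.7*L*T + V/T with V = Cb*L*B*T, i.e. S = L * (1.7*T + Cb*B)
Step 1 — 1.7*T = 1.7 * 12.8 = 21.76 m
Step 2 — Cb*B = 0.74 * 29.2 = 21.608 m
Step 3 — 1.7*T + Cb*B = 21.76 + 21.608 = 43.368 m
Step 4 — S = 197.1 * 43.368 ≈ 8547.8 m^2 (5 s.f.)

8547.8 m^2


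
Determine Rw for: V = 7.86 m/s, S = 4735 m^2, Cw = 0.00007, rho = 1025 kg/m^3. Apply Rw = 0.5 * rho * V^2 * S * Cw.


Formula: Rw = 0.5 * rho * V^2 * S * Cw
Step 1 — V^2 = 7.86^2 = 61.7796
Step 2 — 0.5 * rho * V^2 = 0.5 * 1025 * 61.7796 = 31662.045
Step 3 — Rw = 31662.045 * 4735 * 0.00007 ≈ 10494 N (5 s.f.)

10494 N
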